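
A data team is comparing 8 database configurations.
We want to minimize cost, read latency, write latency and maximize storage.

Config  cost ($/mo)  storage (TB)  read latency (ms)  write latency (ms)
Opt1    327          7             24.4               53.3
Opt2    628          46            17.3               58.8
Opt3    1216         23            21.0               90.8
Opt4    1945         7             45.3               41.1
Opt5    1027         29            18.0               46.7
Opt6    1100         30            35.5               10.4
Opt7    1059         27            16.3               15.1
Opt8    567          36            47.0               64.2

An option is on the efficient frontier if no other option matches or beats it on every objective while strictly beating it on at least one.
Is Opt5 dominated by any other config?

Opt1: worse on storage (7 vs 29).
Opt2: worse on write latency (58.8 vs 46.7).
Opt3: worse on cost (1216 vs 1027).
Opt4: worse on cost (1945 vs 1027).
Opt6: worse on cost (1100 vs 1027).
Opt7: worse on cost (1059 vs 1027).
Opt8: worse on read latency (47.0 vs 18.0).
No option is at least as good as Opt5 on every objective and strictly better on one.

No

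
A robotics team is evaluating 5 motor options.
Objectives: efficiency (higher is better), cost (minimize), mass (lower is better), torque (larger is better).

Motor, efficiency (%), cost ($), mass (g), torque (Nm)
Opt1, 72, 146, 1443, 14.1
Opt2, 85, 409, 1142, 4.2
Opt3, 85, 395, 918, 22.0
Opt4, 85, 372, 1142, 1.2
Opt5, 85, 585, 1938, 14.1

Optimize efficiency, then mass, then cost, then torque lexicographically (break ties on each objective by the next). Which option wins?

First maximize efficiency: best is 85, kept {Opt2, Opt3, Opt4, Opt5}.
Then minimize mass: best is 918, kept {Opt3}.

Opt3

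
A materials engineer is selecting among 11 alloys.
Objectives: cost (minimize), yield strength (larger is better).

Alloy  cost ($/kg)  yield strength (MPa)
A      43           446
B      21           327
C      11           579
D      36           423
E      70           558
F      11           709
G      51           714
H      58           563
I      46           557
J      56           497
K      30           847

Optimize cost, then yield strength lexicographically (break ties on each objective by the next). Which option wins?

First minimize cost: best is 11, kept {C, F}.
Then maximize yield strength: best is 709, kept {F}.

F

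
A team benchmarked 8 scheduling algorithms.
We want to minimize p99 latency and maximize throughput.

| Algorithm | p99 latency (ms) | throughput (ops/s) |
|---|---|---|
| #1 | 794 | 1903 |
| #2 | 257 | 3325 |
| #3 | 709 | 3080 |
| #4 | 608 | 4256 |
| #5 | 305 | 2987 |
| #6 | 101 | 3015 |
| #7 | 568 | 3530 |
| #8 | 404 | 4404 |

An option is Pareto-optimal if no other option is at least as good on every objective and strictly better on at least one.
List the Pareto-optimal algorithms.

#1: dominated by #2 (p99 latency 257≤794, throughput 3325≥1903).
#2: not dominated.
#3: dominated by #2 (p99 latency 257≤709, throughput 3325≥3080).
#4: dominated by #8 (p99 latency 404≤608, throughput 4404≥4256).
#5: dominated by #2 (p99 latency 257≤305, throughput 3325≥2987).
#6: not dominated (best p99 latency).
#7: dominated by #8 (p99 latency 404≤568, throughput 4404≥3530).
#8: not dominated (best throughput).

#2, #6, #8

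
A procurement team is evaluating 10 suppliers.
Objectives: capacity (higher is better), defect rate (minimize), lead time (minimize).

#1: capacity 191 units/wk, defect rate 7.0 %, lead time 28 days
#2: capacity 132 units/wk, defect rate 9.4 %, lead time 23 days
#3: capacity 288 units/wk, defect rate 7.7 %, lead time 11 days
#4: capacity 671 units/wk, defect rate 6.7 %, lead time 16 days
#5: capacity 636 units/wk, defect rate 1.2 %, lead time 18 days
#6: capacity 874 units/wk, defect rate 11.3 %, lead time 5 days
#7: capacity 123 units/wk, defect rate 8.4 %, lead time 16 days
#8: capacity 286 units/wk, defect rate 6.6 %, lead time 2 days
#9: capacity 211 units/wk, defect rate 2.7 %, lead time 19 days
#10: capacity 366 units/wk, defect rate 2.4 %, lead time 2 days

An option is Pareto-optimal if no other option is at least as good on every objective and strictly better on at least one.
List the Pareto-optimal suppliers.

#4, #5, #6, #10

#1: dominated by #4 (capacity 671≥191, defect rate 6.7≤7.0, lead time 16≤28).
#2: dominated by #3 (capacity 288≥132, defect rate 7.7≤9.4, lead time 11≤23).
#3: dominated by #10 (capacity 366≥288, defect rate 2.4≤7.7, lead time 2≤11).
#4: not dominated.
#5: not dominated (best defect rate).
#6: not dominated (best capacity).
#7: dominated by #3 (capacity 288≥123, defect rate 7.7≤8.4, lead time 11≤16).
#8: dominated by #10 (capacity 366≥286, defect rate 2.4≤6.6, lead time 2≤2).
#9: dominated by #5 (capacity 636≥211, defect rate 1.2≤2.7, lead time 18≤19).
#10: not dominated.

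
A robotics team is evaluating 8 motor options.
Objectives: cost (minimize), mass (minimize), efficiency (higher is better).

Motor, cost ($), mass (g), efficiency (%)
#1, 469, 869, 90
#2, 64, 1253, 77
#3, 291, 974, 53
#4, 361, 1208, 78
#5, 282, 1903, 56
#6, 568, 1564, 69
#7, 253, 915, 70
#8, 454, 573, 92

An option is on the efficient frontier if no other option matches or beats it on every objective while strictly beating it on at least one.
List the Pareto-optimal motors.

#1: dominated by #8 (cost 454≤469, mass 573≤869, efficiency 92≥90).
#2: not dominated (best cost).
#3: dominated by #7 (cost 253≤291, mass 915≤974, efficiency 70≥53).
#4: not dominated.
#5: dominated by #2 (cost 64≤282, mass 1253≤1903, efficiency 77≥56).
#6: dominated by #1 (cost 469≤568, mass 869≤1564, efficiency 90≥69).
#7: not dominated.
#8: not dominated (best mass).

#2, #4, #7, #8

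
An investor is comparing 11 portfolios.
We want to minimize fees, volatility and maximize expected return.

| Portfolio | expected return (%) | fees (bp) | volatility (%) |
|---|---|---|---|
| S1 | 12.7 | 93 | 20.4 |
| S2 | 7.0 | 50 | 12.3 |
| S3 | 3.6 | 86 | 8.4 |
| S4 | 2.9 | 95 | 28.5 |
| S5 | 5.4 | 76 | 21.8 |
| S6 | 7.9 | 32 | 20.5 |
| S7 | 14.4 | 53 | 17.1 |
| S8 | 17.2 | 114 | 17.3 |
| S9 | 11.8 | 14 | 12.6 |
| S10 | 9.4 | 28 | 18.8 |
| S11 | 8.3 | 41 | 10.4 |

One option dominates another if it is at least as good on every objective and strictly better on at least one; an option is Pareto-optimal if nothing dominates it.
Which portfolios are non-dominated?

S1: dominated by S7 (expected return 14.4≥12.7, fees 53≤93, volatility 17.1≤20.4).
S2: dominated by S11 (expected return 8.3≥7.0, fees 41≤50, volatility 10.4≤12.3).
S3: not dominated (best volatility).
S4: dominated by S1 (expected return 12.7≥2.9, fees 93≤95, volatility 20.4≤28.5).
S5: dominated by S2 (expected return 7.0≥5.4, fees 50≤76, volatility 12.3≤21.8).
S6: dominated by S9 (expected return 11.8≥7.9, fees 14≤32, volatility 12.6≤20.5).
S7: not dominated.
S8: not dominated (best expected return).
S9: not dominated (best fees).
S10: dominated by S9 (expected return 11.8≥9.4, fees 14≤28, volatility 12.6≤18.8).
S11: not dominated.

S3, S7, S8, S9, S11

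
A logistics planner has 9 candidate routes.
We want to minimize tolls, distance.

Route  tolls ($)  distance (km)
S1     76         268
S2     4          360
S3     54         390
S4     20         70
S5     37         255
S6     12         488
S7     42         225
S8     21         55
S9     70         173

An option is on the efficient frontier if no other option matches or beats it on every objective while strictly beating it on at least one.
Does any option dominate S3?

S2 vs S3: tolls 4≤54, distance 360≤390 — S2 is at least as good on every objective and strictly better on at least one, so S2 dominates S3.

Yes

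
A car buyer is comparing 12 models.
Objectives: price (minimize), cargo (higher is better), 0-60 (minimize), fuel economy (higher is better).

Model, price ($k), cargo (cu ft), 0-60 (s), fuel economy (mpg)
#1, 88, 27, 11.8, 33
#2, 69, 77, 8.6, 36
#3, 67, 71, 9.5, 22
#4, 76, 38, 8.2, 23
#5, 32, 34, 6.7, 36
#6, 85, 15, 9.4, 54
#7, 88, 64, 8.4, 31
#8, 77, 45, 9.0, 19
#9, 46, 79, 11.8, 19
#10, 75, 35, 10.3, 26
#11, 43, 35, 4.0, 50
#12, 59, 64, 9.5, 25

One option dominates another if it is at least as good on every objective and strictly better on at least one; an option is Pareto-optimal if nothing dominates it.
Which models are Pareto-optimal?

#1: dominated by #2 (price 69≤88, cargo 77≥27, 0-60 8.6≤11.8, fuel economy 36≥33).
#2: not dominated.
#3: not dominated.
#4: not dominated.
#5: not dominated (best price).
#6: not dominated (best fuel economy).
#7: not dominated.
#8: dominated by #2 (price 69≤77, cargo 77≥45, 0-60 8.6≤9.0, fuel economy 36≥19).
#9: not dominated (best cargo).
#10: dominated by #2 (price 69≤75, cargo 77≥35, 0-60 8.6≤10.3, fuel economy 36≥26).
#11: not dominated (best 0-60).
#12: not dominated.

#2, #3, #4, #5, #6, #7, #9, #11, #12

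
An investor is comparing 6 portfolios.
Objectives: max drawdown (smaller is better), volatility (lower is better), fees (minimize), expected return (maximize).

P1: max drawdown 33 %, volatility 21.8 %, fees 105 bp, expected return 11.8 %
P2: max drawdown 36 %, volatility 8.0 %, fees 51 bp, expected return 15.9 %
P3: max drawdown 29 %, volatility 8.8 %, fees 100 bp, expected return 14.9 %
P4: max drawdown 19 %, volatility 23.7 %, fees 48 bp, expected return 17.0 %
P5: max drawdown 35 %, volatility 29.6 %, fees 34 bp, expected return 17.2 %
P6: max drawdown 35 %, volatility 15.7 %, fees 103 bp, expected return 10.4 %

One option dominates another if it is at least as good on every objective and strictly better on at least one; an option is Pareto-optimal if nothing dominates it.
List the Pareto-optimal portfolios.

P1: dominated by P3 (max drawdown 29≤33, volatility 8.8≤21.8, fees 100≤105, expected return 14.9≥11.8).
P2: not dominated (best volatility).
P3: not dominated.
P4: not dominated (best max drawdown).
P5: not dominated (best fees).
P6: dominated by P3 (max drawdown 29≤35, volatility 8.8≤15.7, fees 100≤103, expected return 14.9≥10.4).

P2, P3, P4, P5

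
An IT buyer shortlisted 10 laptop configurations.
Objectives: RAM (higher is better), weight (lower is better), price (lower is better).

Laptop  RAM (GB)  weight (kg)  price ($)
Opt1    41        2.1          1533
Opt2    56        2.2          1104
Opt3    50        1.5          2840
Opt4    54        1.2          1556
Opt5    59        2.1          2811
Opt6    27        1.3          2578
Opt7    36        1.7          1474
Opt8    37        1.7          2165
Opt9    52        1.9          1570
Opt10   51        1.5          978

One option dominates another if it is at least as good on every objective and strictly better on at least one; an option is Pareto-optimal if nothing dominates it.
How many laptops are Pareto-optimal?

Opt1: dominated by Opt10 (RAM 51≥41, weight 1.5≤2.1, price 978≤1533).
Opt2: not dominated.
Opt3: dominated by Opt4 (RAM 54≥50, weight 1.2≤1.5, price 1556≤2840).
Opt4: not dominated (best weight).
Opt5: not dominated (best RAM).
Opt6: dominated by Opt4 (RAM 54≥27, weight 1.2≤1.3, price 1556≤2578).
Opt7: dominated by Opt10 (RAM 51≥36, weight 1.5≤1.7, price 978≤1474).
Opt8: dominated by Opt4 (RAM 54≥37, weight 1.2≤1.7, price 1556≤2165).
Opt9: dominated by Opt4 (RAM 54≥52, weight 1.2≤1.9, price 1556≤1570).
Opt10: not dominated (best price).
Pareto-optimal: Opt2, Opt4, Opt5, Opt10 → 4.

4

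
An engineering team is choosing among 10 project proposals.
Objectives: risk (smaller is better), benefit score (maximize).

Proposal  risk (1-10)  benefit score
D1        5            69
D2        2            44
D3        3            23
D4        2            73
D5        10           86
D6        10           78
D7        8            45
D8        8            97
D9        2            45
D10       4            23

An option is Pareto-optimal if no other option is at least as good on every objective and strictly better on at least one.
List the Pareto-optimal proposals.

D1: dominated by D4 (risk 2≤5, benefit score 73≥69).
D2: dominated by D4 (risk 2≤2, benefit score 73≥44).
D3: dominated by D2 (risk 2≤3, benefit score 44≥23).
D4: not dominated.
D5: dominated by D8 (risk 8≤10, benefit score 97≥86).
D6: dominated by D5 (risk 10≤10, benefit score 86≥78).
D7: dominated by D1 (risk 5≤8, benefit score 69≥45).
D8: not dominated (best benefit score).
D9: dominated by D4 (risk 2≤2, benefit score 73≥45).
D10: dominated by D2 (risk 2≤4, benefit score 44≥23).

D4, D8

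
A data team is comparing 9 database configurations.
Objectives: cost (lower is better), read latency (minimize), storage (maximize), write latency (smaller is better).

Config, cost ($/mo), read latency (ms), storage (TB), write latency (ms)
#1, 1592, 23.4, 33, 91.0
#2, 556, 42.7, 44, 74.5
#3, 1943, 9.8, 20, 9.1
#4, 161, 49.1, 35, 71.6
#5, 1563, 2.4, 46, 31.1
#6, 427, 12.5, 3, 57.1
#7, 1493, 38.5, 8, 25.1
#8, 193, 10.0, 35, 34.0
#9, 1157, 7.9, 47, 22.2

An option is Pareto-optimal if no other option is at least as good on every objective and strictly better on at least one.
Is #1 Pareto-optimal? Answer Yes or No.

No

#5 vs #1: cost 1563≤1592, read latency 2.4≤23.4, storage 46≥33, write latency 31.1≤91.0 — #5 is at least as good on every objective and strictly better on at least one, so #5 dominates #1.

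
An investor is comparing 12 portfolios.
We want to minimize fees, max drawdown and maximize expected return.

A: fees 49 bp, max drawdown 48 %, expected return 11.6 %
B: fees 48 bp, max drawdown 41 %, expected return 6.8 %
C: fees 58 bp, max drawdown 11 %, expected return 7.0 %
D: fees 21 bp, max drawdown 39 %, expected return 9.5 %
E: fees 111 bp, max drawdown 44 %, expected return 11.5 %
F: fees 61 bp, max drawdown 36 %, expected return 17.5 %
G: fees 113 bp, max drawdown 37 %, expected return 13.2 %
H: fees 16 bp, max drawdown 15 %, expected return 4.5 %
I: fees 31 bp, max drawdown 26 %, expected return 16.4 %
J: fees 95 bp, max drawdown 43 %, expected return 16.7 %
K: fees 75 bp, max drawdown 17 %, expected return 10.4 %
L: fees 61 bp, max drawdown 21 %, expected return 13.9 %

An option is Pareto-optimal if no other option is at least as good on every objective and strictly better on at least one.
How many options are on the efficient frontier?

7

A: dominated by I (fees 31≤49, max drawdown 26≤48, expected return 16.4≥11.6).
B: dominated by D (fees 21≤48, max drawdown 39≤41, expected return 9.5≥6.8).
C: not dominated (best max drawdown).
D: not dominated.
E: dominated by F (fees 61≤111, max drawdown 36≤44, expected return 17.5≥11.5).
F: not dominated (best expected return).
G: dominated by F (fees 61≤113, max drawdown 36≤37, expected return 17.5≥13.2).
H: not dominated (best fees).
I: not dominated.
J: dominated by F (fees 61≤95, max drawdown 36≤43, expected return 17.5≥16.7).
K: not dominated.
L: not dominated.
Pareto-optimal: C, D, F, H, I, K, L → 7.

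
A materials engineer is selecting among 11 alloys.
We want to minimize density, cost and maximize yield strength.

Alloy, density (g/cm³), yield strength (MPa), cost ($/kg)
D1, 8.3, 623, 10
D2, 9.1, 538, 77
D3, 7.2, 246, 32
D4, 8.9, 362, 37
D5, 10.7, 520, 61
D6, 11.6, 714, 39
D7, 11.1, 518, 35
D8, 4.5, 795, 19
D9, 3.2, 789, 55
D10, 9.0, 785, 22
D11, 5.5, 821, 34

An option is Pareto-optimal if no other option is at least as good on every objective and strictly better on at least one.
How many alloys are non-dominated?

4

D1: not dominated (best cost).
D2: dominated by D1 (density 8.3≤9.1, yield strength 623≥538, cost 10≤77).
D3: dominated by D8 (density 4.5≤7.2, yield strength 795≥246, cost 19≤32).
D4: dominated by D1 (density 8.3≤8.9, yield strength 623≥362, cost 10≤37).
D5: dominated by D1 (density 8.3≤10.7, yield strength 623≥520, cost 10≤61).
D6: dominated by D8 (density 4.5≤11.6, yield strength 795≥714, cost 19≤39).
D7: dominated by D1 (density 8.3≤11.1, yield strength 623≥518, cost 10≤35).
D8: not dominated.
D9: not dominated (best density).
D10: dominated by D8 (density 4.5≤9.0, yield strength 795≥785, cost 19≤22).
D11: not dominated (best yield strength).
Pareto-optimal: D1, D8, D9, D11 → 4.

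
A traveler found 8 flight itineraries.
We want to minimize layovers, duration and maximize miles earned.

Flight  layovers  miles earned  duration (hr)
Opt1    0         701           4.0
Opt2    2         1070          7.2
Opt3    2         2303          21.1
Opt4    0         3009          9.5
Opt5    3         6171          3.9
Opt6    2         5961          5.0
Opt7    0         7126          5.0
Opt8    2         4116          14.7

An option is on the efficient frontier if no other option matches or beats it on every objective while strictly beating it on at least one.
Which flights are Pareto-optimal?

Opt1: not dominated.
Opt2: dominated by Opt6 (layovers 2≤2, miles earned 5961≥1070, duration 5.0≤7.2).
Opt3: dominated by Opt4 (layovers 0≤2, miles earned 3009≥2303, duration 9.5≤21.1).
Opt4: dominated by Opt7 (layovers 0≤0, miles earned 7126≥3009, duration 5.0≤9.5).
Opt5: not dominated (best duration).
Opt6: dominated by Opt7 (layovers 0≤2, miles earned 7126≥5961, duration 5.0≤5.0).
Opt7: not dominated (best miles earned).
Opt8: dominated by Opt6 (layovers 2≤2, miles earned 5961≥4116, duration 5.0≤14.7).

Opt1, Opt5, Opt7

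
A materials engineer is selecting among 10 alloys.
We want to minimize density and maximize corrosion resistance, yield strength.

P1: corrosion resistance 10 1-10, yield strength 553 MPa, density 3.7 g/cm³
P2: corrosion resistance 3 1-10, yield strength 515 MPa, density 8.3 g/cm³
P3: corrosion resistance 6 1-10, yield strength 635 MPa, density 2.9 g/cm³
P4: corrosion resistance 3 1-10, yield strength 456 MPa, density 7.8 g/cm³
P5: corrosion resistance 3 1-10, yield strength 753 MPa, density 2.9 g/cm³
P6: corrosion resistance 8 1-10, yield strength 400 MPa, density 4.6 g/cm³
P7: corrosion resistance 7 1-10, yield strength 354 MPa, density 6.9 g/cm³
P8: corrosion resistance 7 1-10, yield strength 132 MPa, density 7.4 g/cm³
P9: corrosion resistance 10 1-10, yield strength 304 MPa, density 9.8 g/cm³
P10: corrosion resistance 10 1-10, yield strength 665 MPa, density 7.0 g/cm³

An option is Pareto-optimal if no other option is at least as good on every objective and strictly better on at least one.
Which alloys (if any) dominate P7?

P1: corrosion resistance 10≥7, yield strength 553≥354, density 3.7≤6.9 — dominates P7.
P6: corrosion resistance 8≥7, yield strength 400≥354, density 4.6≤6.9 — dominates P7.
Others (P2, P3, P4, P5, P8, P9, P10) are each worse than P7 on at least one objective.

P1, P6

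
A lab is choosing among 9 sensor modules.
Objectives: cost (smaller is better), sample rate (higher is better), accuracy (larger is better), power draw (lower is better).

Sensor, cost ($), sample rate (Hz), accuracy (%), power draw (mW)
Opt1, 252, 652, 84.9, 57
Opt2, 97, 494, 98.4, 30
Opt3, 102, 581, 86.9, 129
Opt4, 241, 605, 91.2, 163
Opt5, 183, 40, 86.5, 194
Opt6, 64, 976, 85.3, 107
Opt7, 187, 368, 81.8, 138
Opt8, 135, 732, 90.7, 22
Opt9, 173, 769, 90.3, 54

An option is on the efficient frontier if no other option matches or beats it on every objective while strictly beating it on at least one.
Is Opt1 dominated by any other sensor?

Opt8 vs Opt1: cost 135≤252, sample rate 732≥652, accuracy 90.7≥84.9, power draw 22≤57 — Opt8 is at least as good on every objective and strictly better on at least one, so Opt8 dominates Opt1.

Yes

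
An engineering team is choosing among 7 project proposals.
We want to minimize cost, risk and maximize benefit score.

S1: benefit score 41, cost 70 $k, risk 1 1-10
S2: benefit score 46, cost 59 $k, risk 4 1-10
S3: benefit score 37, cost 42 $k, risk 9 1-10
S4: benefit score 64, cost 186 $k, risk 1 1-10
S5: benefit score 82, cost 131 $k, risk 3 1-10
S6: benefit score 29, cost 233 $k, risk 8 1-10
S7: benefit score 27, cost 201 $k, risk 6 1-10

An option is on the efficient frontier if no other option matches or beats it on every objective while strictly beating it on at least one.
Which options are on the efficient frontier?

S1, S2, S3, S4, S5

S1: not dominated.
S2: not dominated.
S3: not dominated (best cost).
S4: not dominated.
S5: not dominated (best benefit score).
S6: dominated by S1 (benefit score 41≥29, cost 70≤233, risk 1≤8).
S7: dominated by S1 (benefit score 41≥27, cost 70≤201, risk 1≤6).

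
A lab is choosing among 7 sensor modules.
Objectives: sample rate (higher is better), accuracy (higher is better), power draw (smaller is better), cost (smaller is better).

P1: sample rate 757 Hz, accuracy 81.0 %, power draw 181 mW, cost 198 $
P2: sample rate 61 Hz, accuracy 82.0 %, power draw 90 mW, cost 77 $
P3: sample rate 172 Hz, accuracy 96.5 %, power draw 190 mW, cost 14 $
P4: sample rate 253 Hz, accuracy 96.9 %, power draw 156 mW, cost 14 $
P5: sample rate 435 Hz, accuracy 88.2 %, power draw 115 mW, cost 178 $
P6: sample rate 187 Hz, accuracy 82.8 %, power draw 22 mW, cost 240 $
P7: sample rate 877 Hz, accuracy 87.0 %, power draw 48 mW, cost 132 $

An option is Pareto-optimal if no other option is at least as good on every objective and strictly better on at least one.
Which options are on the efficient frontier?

P1: dominated by P7 (sample rate 877≥757, accuracy 87.0≥81.0, power draw 48≤181, cost 132≤198).
P2: not dominated.
P3: dominated by P4 (sample rate 253≥172, accuracy 96.9≥96.5, power draw 156≤190, cost 14≤14).
P4: not dominated (best accuracy).
P5: not dominated.
P6: not dominated (best power draw).
P7: not dominated (best sample rate).

P2, P4, P5, P6, P7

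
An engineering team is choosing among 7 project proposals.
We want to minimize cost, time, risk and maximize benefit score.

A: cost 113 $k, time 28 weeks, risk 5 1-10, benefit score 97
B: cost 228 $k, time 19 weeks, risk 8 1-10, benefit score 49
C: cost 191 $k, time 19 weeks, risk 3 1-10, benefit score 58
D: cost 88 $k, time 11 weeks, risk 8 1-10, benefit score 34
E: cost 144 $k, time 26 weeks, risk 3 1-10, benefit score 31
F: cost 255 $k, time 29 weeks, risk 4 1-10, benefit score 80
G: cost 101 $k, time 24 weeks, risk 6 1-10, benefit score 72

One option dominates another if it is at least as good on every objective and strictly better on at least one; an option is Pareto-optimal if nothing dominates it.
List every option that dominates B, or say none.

C: cost 191≤228, time 19≤19, risk 3≤8, benefit score 58≥49 — dominates B.
Others (A, D, E, F, G) are each worse than B on at least one objective.

C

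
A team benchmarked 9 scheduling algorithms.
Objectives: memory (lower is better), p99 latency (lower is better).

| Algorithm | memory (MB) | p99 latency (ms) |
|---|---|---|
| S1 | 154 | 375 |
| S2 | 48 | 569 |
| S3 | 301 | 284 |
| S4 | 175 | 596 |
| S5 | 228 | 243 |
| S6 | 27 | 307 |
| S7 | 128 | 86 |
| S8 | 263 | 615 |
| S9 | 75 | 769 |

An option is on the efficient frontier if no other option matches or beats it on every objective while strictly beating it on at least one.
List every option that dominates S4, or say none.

S1, S2, S6, S7

S1: memory 154≤175, p99 latency 375≤596 — dominates S4.
S2: memory 48≤175, p99 latency 569≤596 — dominates S4.
S6: memory 27≤175, p99 latency 307≤596 — dominates S4.
S7: memory 128≤175, p99 latency 86≤596 — dominates S4.
Others (S3, S5, S8, S9) are each worse than S4 on at least one objective.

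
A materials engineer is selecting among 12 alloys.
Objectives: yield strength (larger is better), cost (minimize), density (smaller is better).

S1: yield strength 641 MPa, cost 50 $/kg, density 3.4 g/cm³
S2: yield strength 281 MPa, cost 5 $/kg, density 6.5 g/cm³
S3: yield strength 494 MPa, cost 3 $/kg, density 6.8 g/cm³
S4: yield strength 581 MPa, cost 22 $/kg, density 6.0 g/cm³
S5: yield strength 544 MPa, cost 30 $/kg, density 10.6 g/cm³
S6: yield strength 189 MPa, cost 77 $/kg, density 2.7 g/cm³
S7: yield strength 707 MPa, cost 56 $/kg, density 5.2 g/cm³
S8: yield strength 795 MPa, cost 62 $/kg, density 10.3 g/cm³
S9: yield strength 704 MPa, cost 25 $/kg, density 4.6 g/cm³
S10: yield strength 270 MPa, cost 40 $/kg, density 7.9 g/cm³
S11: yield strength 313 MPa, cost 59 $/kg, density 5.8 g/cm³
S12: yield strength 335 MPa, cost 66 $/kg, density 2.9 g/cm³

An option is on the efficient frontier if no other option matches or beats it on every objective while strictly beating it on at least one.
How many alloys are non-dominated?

9

S1: not dominated.
S2: not dominated.
S3: not dominated (best cost).
S4: not dominated.
S5: dominated by S4 (yield strength 581≥544, cost 22≤30, density 6.0≤10.6).
S6: not dominated (best density).
S7: not dominated.
S8: not dominated (best yield strength).
S9: not dominated.
S10: dominated by S2 (yield strength 281≥270, cost 5≤40, density 6.5≤7.9).
S11: dominated by S1 (yield strength 641≥313, cost 50≤59, density 3.4≤5.8).
S12: not dominated.
Pareto-optimal: S1, S2, S3, S4, S6, S7, S8, S9, S12 → 9.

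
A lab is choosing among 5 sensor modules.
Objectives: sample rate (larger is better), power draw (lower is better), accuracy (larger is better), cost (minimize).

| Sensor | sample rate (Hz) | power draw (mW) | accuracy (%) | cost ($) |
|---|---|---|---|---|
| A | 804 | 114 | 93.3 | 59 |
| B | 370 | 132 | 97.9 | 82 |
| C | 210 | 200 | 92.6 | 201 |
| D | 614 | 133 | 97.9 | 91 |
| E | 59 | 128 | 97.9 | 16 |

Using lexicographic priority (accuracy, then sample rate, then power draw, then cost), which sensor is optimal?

D

First maximize accuracy: best is 97.9, kept {B, D, E}.
Then maximize sample rate: best is 614, kept {D}.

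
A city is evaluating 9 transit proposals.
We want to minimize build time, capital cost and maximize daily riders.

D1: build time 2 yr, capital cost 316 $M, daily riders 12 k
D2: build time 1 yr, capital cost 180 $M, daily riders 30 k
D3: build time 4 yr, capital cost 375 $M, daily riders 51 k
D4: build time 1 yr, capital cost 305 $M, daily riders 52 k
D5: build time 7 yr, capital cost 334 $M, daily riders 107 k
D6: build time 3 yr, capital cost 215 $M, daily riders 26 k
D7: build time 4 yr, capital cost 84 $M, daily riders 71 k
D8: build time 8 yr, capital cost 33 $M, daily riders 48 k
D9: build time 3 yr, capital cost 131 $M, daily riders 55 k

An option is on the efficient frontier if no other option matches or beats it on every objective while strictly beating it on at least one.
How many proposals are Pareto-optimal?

6

D1: dominated by D2 (build time 1≤2, capital cost 180≤316, daily riders 30≥12).
D2: not dominated.
D3: dominated by D4 (build time 1≤4, capital cost 305≤375, daily riders 52≥51).
D4: not dominated.
D5: not dominated (best daily riders).
D6: dominated by D2 (build time 1≤3, capital cost 180≤215, daily riders 30≥26).
D7: not dominated.
D8: not dominated (best capital cost).
D9: not dominated.
Pareto-optimal: D2, D4, D5, D7, D8, D9 → 6.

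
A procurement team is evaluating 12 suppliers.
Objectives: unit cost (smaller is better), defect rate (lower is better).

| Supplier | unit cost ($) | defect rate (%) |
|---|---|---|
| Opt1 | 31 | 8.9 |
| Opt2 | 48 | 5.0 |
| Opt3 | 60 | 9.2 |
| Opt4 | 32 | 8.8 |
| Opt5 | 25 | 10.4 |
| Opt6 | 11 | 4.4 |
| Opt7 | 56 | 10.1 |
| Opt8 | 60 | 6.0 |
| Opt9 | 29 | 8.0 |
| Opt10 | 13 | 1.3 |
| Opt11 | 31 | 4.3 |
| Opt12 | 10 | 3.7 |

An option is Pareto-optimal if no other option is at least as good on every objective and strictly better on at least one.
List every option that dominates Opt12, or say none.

none

Opt1: worse on unit cost (31 vs 10).
Opt2: worse on unit cost (48 vs 10).
Opt3: worse on unit cost (60 vs 10).
Opt4: worse on unit cost (32 vs 10).
Opt5: worse on unit cost (25 vs 10).
Opt6: worse on unit cost (11 vs 10).
Opt7: worse on unit cost (56 vs 10).
Opt8: worse on unit cost (60 vs 10).
Opt9: worse on unit cost (29 vs 10).
Opt10: worse on unit cost (13 vs 10).
Opt11: worse on unit cost (31 vs 10).
No option dominates Opt12.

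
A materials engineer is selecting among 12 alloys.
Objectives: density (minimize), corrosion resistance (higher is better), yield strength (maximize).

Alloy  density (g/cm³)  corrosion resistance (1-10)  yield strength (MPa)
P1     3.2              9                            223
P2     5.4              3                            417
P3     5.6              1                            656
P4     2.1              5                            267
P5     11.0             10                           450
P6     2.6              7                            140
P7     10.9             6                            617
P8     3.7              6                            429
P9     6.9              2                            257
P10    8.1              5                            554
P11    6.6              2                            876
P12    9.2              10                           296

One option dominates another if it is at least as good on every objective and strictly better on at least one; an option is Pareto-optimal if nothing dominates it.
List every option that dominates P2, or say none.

P8

P8: density 3.7≤5.4, corrosion resistance 6≥3, yield strength 429≥417 — dominates P2.
Others (P1, P3, P4, P5, P6, P7, P9, P10, P11, P12) are each worse than P2 on at least one objective.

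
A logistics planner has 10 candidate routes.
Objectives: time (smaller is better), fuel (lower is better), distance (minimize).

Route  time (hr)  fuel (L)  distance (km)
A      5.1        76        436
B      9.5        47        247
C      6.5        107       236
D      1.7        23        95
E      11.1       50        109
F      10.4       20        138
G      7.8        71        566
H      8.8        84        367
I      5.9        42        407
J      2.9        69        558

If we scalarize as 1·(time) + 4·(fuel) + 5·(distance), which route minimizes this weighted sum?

D

A: 1·5.1 + 4·76 + 5·436 = 2489.1
B: 1·9.5 + 4·47 + 5·247 = 1432.5
C: 1·6.5 + 4·107 + 5·236 = 1614.5
D: 1·1.7 + 4·23 + 5·95 = 568.7
E: 1·11.1 + 4·50 + 5·109 = 756.1
F: 1·10.4 + 4·20 + 5·138 = 780.4
G: 1·7.8 + 4·71 + 5·566 = 3121.8
H: 1·8.8 + 4·84 + 5·367 = 2179.8
I: 1·5.9 + 4·42 + 5·407 = 2208.9
J: 1·2.9 + 4·69 + 5·558 = 3068.9
Lowest: D at 568.7.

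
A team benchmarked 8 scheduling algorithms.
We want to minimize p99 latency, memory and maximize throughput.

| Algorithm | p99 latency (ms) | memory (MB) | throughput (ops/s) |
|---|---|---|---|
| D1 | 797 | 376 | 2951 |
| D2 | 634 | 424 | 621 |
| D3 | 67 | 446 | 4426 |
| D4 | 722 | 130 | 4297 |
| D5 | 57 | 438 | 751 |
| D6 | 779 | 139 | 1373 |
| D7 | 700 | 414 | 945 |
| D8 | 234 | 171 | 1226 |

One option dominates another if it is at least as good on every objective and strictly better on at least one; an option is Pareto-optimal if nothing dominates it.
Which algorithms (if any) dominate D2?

D8

D8: p99 latency 234≤634, memory 171≤424, throughput 1226≥621 — dominates D2.
Others (D1, D3, D4, D5, D6, D7) are each worse than D2 on at least one objective.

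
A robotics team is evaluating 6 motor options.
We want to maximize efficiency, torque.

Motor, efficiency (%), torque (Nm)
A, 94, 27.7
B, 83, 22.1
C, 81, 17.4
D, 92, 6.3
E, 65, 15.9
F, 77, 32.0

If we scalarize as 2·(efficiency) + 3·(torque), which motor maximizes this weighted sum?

A

A: 2·94 + 3·27.7 = 271.1
B: 2·83 + 3·22.1 = 232.3
C: 2·81 + 3·17.4 = 214.2
D: 2·92 + 3·6.3 = 202.9
E: 2·65 + 3·15.9 = 177.7
F: 2·77 + 3·32.0 = 250.0
Highest: A at 271.1.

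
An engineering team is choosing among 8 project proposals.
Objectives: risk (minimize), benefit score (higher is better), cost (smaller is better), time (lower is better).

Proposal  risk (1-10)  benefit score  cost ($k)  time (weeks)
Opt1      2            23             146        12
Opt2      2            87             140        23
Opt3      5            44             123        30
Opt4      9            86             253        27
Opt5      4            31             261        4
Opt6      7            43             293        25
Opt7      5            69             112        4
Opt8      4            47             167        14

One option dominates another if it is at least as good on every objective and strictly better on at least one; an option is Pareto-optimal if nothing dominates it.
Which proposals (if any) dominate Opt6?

Opt2, Opt7, Opt8

Opt2: risk 2≤7, benefit score 87≥43, cost 140≤293, time 23≤25 — dominates Opt6.
Opt7: risk 5≤7, benefit score 69≥43, cost 112≤293, time 4≤25 — dominates Opt6.
Opt8: risk 4≤7, benefit score 47≥43, cost 167≤293, time 14≤25 — dominates Opt6.
Others (Opt1, Opt3, Opt4, Opt5) are each worse than Opt6 on at least one objective.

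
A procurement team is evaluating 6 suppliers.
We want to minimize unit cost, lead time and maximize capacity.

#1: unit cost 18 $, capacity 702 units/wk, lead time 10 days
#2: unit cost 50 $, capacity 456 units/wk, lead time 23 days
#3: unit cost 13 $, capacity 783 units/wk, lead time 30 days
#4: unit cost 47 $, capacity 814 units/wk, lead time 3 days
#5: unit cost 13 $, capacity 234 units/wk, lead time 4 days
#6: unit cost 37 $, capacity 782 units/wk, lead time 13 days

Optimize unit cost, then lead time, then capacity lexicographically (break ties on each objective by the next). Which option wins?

First minimize unit cost: best is 13, kept {#3, #5}.
Then minimize lead time: best is 4, kept {#5}.

#5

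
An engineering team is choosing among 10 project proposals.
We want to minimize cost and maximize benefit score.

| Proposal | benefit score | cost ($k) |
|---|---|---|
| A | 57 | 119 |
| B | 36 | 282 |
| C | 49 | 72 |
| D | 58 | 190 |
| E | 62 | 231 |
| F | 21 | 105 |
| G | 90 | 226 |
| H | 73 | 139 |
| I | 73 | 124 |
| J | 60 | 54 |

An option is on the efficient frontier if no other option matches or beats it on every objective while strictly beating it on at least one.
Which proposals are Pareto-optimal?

A: dominated by J (benefit score 60≥57, cost 54≤119).
B: dominated by A (benefit score 57≥36, cost 119≤282).
C: dominated by J (benefit score 60≥49, cost 54≤72).
D: dominated by H (benefit score 73≥58, cost 139≤190).
E: dominated by G (benefit score 90≥62, cost 226≤231).
F: dominated by C (benefit score 49≥21, cost 72≤105).
G: not dominated (best benefit score).
H: dominated by I (benefit score 73≥73, cost 124≤139).
I: not dominated.
J: not dominated (best cost).

G, I, J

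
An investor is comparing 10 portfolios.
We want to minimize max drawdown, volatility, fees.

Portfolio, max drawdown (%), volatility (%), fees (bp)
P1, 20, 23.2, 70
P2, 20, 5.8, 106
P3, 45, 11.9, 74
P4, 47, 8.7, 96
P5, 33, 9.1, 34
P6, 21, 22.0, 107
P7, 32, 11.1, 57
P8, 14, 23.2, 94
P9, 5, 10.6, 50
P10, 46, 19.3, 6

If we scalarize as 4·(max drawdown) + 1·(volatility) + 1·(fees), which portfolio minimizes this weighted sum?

P1: 4·20 + 1·23.2 + 1·70 = 173.2
P2: 4·20 + 1·5.8 + 1·106 = 191.8
P3: 4·45 + 1·11.9 + 1·74 = 265.9
P4: 4·47 + 1·8.7 + 1·96 = 292.7
P5: 4·33 + 1·9.1 + 1·34 = 175.1
P6: 4·21 + 1·22.0 + 1·107 = 213.0
P7: 4·32 + 1·11.1 + 1·57 = 196.1
P8: 4·14 + 1·23.2 + 1·94 = 173.2
P9: 4·5 + 1·10.6 + 1·50 = 80.6
P10: 4·46 + 1·19.3 + 1·6 = 209.3
Lowest: P9 at 80.6.

P9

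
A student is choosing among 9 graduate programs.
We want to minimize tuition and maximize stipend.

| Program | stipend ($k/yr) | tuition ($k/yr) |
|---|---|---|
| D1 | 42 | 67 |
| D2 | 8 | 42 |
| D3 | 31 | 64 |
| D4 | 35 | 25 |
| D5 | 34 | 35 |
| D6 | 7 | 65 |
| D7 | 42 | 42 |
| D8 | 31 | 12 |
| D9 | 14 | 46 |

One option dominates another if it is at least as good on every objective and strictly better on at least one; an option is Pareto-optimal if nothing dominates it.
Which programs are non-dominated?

D4, D7, D8

D1: dominated by D7 (stipend 42≥42, tuition 42≤67).
D2: dominated by D4 (stipend 35≥8, tuition 25≤42).
D3: dominated by D4 (stipend 35≥31, tuition 25≤64).
D4: not dominated.
D5: dominated by D4 (stipend 35≥34, tuition 25≤35).
D6: dominated by D2 (stipend 8≥7, tuition 42≤65).
D7: not dominated.
D8: not dominated (best tuition).
D9: dominated by D4 (stipend 35≥14, tuition 25≤46).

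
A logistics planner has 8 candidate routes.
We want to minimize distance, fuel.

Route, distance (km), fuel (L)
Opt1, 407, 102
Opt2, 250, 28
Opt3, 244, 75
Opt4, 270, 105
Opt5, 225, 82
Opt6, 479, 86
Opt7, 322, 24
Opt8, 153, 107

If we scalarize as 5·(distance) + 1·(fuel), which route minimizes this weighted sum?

Opt8

Opt1: 5·407 + 1·102 = 2137
Opt2: 5·250 + 1·28 = 1278
Opt3: 5·244 + 1·75 = 1295
Opt4: 5·270 + 1·105 = 1455
Opt5: 5·225 + 1·82 = 1207
Opt6: 5·479 + 1·86 = 2481
Opt7: 5·322 + 1·24 = 1634
Opt8: 5·153 + 1·107 = 872
Lowest: Opt8 at 872.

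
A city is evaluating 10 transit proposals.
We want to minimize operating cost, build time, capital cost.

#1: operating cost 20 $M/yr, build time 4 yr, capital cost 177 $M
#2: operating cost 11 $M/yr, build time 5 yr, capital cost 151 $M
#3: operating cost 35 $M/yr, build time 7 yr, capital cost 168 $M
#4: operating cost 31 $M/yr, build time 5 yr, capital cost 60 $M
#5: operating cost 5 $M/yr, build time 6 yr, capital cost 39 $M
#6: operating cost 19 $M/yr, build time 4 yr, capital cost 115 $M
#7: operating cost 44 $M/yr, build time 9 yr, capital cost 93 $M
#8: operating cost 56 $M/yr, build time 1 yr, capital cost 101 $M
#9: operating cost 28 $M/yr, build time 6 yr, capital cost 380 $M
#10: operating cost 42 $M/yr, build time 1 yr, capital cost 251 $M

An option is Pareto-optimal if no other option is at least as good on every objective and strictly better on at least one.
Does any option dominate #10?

No

#1: worse on build time (4 vs 1).
#2: worse on build time (5 vs 1).
#3: worse on build time (7 vs 1).
#4: worse on build time (5 vs 1).
#5: worse on build time (6 vs 1).
#6: worse on build time (4 vs 1).
#7: worse on operating cost (44 vs 42).
#8: worse on operating cost (56 vs 42).
#9: worse on build time (6 vs 1).
No option is at least as good as #10 on every objective and strictly better on one.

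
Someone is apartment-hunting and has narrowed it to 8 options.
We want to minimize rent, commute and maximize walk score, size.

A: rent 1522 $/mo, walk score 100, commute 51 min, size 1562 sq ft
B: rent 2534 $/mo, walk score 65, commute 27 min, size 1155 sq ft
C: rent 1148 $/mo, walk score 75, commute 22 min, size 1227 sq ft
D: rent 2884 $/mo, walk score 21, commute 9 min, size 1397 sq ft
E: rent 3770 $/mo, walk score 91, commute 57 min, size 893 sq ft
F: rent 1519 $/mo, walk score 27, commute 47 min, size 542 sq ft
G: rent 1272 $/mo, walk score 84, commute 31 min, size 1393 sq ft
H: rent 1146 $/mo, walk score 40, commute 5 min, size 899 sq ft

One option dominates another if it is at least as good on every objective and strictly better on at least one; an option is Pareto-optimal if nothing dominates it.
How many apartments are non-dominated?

A: not dominated (best walk score).
B: dominated by C (rent 1148≤2534, walk score 75≥65, commute 22≤27, size 1227≥1155).
C: not dominated.
D: not dominated.
E: dominated by A (rent 1522≤3770, walk score 100≥91, commute 51≤57, size 1562≥893).
F: dominated by C (rent 1148≤1519, walk score 75≥27, commute 22≤47, size 1227≥542).
G: not dominated.
H: not dominated (best rent).
Pareto-optimal: A, C, D, G, H → 5.

5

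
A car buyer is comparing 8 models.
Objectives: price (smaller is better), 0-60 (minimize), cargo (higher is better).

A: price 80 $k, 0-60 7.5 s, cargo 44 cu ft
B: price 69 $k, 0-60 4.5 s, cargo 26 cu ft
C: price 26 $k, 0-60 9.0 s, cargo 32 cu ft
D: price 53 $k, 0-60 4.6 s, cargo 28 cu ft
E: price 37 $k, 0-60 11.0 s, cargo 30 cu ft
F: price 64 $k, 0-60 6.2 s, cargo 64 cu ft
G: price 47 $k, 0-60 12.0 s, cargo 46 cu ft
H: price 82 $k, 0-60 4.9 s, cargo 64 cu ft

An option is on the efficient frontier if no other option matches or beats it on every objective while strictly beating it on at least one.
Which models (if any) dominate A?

F

F: price 64≤80, 0-60 6.2≤7.5, cargo 64≥44 — dominates A.
Others (B, C, D, E, G, H) are each worse than A on at least one objective.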